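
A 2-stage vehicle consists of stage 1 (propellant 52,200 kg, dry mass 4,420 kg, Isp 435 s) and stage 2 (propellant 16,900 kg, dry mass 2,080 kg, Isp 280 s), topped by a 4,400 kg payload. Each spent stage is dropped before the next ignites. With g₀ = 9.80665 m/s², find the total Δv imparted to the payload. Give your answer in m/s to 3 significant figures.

Ignition mass of stage 1 = 52,200+4,420 + 16,900+2,080 + 4,400 = 80,000 kg.
Stage 1: m₀ = 80,000 kg, m_f = 80,000 − 52,200 = 27,800 kg; Δv = 435×9.80665×ln(2.878) = 4265.9×1.0570 ≈ 4509 m/s.
Stage 2: m₀ = 23,380 kg, m_f = 23,380 − 16,900 = 6,480 kg; Δv = 280×9.80665×ln(3.608) = 2745.9×1.2832 ≈ 3523 m/s.
Total Δv = 4509 + 3523 = 8032 m/s.

Δv ≈ 8030 m/s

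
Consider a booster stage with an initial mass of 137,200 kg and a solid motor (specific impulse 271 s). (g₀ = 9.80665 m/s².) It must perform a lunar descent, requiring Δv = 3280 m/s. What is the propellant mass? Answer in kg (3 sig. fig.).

propellant mass ≈ 97300 kg

v_e = Isp · g₀ = 271 × 9.80665 = 2657.6 m/s.
Rocket equation: m₀/m_f = exp(Δv / v_e) = exp(3280 / 2657.6) = exp(1.2342) = 3.4356.
m_f = 137,200 / 3.4356 = 39,934.8 kg, so propellant = m₀ − m_f = 137,200 − 39,934.8 = 97,265.2 kg.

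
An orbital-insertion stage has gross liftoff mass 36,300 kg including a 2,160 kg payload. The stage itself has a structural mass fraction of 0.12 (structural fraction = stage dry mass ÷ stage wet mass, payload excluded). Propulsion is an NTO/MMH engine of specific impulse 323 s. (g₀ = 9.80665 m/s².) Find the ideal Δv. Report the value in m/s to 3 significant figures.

Stage wet mass = m₀ − payload = 36,300 − 2,160 = 34,140 kg.
Stage dry mass = ε × stage wet mass = 0.12 × 34,140 = 4,096.8 kg.
Burnout mass m_f = stage dry + payload = 4,096.8 + 2,160 = 6,256.8 kg.
v_e = Isp · g₀ = 323 × 9.80665 = 3167.5 m/s.
Using Δv = v_e ln(m₀/m_f): Δv = v_e · ln(36,300/6,256.8) = 3167.5 × ln(5.802) = 3167.5 × 1.7581 ≈ 5569 m/s.

Δv ≈ 5570 m/s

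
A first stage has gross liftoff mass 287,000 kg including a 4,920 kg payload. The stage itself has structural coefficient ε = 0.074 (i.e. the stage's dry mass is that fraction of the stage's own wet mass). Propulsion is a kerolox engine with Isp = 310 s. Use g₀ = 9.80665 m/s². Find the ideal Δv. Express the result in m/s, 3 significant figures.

Stage wet mass = m₀ − payload = 287,000 − 4,920 = 282,080 kg.
Stage dry mass = ε × stage wet mass = 0.074 × 282,080 = 20,873.9 kg.
Burnout mass m_f = stage dry + payload = 20,873.9 + 4,920 = 25,793.9 kg.
v_e = Isp · g₀ = 310 × 9.80665 = 3040.1 m/s.
Δv = v_e · ln(287,000/25,793.9) = 3040.1 × ln(11.13) = 3040.1 × 2.4093 ≈ 7325 m/s.

Δv ≈ 7320 m/s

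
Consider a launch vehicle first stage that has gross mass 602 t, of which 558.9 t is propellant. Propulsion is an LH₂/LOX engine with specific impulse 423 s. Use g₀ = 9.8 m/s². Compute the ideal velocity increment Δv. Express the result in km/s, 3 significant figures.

Δv ≈ 10.9 km/s

v_e = Isp · g₀ = 423 × 9.8 = 4145.4 m/s.
m_f = m₀ − m_prop = 602 − 558.9 = 43.1 t.
Using Δv = v_e ln(m₀/m_f): Δv = v_e · ln(m₀/m_f) = 4145.4 × ln(13.97) = 4145.4 × 2.6367 ≈ 10930.3 m/s.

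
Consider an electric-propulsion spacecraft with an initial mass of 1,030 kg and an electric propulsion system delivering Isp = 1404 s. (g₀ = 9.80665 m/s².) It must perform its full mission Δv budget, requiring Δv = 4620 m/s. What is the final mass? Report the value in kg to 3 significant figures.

final mass ≈ 736 kg

v_e = Isp · g₀ = 1404 × 9.80665 = 13768.5 m/s.
m₀/m_f = exp(Δv / v_e) = exp(4620 / 13768.5) = exp(0.3355) = 1.3987.
m_f = m₀ / 1.3987 = 1,030 / 1.3987 = 736.398 kg.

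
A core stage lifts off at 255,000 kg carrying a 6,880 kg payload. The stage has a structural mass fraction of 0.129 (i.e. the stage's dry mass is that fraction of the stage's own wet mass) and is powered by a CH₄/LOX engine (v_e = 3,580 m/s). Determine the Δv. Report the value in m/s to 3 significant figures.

Δv ≈ 6730 m/s

Stage wet mass = m₀ − payload = 255,000 − 6,880 = 248,120 kg.
Stage dry mass = ε × stage wet mass = 0.129 × 248,120 = 32,007.5 kg.
Burnout mass m_f = stage dry + payload = 32,007.5 + 6,880 = 38,887.5 kg.
From the ideal rocket equation, Δv = v_e · ln(255,000/38,887.5) = 3580.0 × ln(6.557) = 3580.0 × 1.8806 ≈ 6733 m/s.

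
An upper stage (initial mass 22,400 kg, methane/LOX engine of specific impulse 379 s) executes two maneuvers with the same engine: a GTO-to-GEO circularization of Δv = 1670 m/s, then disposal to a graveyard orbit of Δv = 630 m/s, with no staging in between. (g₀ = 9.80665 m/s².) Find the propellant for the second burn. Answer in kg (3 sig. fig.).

v_e = Isp · g₀ = 379 × 9.80665 = 3716.7 m/s.
After the first burn: m = 22400 × exp(−1670/3716.7) = 22400 × 0.63806 = 14,292.5 kg.
After the second burn: m = 14,292.5 × exp(−630/3716.7) = 14,292.5 × 0.84408 = 12,064 kg.
Second-burn propellant = 14,292.5 − 12,064 = 2,228.5 kg.

propellant for the second burn ≈ 2230 kg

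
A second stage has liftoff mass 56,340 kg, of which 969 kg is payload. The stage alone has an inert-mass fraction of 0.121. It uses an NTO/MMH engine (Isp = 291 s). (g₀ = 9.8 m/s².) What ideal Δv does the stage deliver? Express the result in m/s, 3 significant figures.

Stage wet mass = m₀ − payload = 56,340 − 969 = 55,371 kg.
Stage dry mass = ε × stage wet mass = 0.121 × 55,371 = 6,699.89 kg.
Burnout mass m_f = stage dry + payload = 6,699.89 + 969 = 7,668.89 kg.
v_e = Isp · g₀ = 291 × 9.8 = 2851.8 m/s.
Rocket equation: Δv = v_e · ln(56,340/7,668.89) = 2851.8 × ln(7.347) = 2851.8 × 1.9942 ≈ 5687 m/s.

Δv ≈ 5690 m/s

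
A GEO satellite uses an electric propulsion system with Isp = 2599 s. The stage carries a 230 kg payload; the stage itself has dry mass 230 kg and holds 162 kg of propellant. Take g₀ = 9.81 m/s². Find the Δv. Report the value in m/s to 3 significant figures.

Δv ≈ 7690 m/s

v_e = Isp · g₀ = 2599 × 9.81 = 25496.2 m/s.
m₀ = payload + dry + propellant = 230 + 230 + 162 = 622 kg.
m_f = payload + dry = 230 + 230 = 460 kg.
By the Tsiolkovsky rocket equation, Δv = v_e · ln(m₀/m_f) = 25496.2 × ln(1.352) = 25496.2 × 0.3017 ≈ 7692.5 m/s.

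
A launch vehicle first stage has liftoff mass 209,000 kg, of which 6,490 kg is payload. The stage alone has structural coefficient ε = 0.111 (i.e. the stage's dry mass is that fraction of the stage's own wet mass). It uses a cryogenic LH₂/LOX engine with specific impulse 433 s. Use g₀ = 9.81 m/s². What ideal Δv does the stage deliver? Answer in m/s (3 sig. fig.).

Stage wet mass = m₀ − payload = 209,000 − 6,490 = 202,510 kg.
Stage dry mass = ε × stage wet mass = 0.111 × 202,510 = 22,478.6 kg.
Burnout mass m_f = stage dry + payload = 22,478.6 + 6,490 = 28,968.6 kg.
v_e = Isp · g₀ = 433 × 9.81 = 4247.7 m/s.
From the ideal rocket equation, Δv = v_e · ln(209,000/28,968.6) = 4247.7 × ln(7.215) = 4247.7 × 1.9761 ≈ 8394 m/s.

Δv ≈ 8390 m/s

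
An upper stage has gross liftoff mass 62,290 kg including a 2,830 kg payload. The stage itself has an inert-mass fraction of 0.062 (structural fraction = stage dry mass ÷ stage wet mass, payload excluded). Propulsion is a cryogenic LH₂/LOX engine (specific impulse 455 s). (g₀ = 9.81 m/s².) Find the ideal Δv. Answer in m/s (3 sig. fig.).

Δv ≈ 10100 m/s

Stage wet mass = m₀ − payload = 62,290 − 2,830 = 59,460 kg.
Stage dry mass = ε × stage wet mass = 0.062 × 59,460 = 3,686.52 kg.
Burnout mass m_f = stage dry + payload = 3,686.52 + 2,830 = 6,516.52 kg.
v_e = Isp · g₀ = 455 × 9.81 = 4463.6 m/s.
Δv = v_e · ln(62,290/6,516.52) = 4463.6 × ln(9.559) = 4463.6 × 2.2575 ≈ 10076 m/s.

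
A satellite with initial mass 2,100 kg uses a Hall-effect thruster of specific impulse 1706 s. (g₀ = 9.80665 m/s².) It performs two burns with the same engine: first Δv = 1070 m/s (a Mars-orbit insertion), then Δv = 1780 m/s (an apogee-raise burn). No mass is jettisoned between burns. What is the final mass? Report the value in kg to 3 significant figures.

v_e = Isp · g₀ = 1706 × 9.80665 = 16730.1 m/s.
After the first burn: m = 2100 × exp(−1070/16730.1) = 2100 × 0.93805 = 1,969.91 kg.
After the second burn: m = 1,969.91 × exp(−1780/16730.1) = 1,969.91 × 0.89907 = 1,771.09 kg.

final mass ≈ 1770 kg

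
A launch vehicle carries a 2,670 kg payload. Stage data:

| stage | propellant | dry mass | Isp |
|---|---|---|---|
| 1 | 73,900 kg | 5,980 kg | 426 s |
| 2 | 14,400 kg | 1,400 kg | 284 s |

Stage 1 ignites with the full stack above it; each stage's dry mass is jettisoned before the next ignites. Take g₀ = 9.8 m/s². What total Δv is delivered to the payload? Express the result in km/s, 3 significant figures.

Δv ≈ 10.0 km/s

Ignition mass of stage 1 = 73,900+5,980 + 14,400+1,400 + 2,670 = 98,350 kg.
Stage 1: m₀ = 98,350 kg, m_f = 98,350 − 73,900 = 24,450 kg; Δv = 426×9.8×ln(4.022) = 4174.8×1.3919 ≈ 5811 m/s.
Stage 2: m₀ = 18,470 kg, m_f = 18,470 − 14,400 = 4,070 kg; Δv = 284×9.8×ln(4.538) = 2783.2×1.5125 ≈ 4210 m/s.
Total Δv = 5811 + 4210 = 10021 m/s.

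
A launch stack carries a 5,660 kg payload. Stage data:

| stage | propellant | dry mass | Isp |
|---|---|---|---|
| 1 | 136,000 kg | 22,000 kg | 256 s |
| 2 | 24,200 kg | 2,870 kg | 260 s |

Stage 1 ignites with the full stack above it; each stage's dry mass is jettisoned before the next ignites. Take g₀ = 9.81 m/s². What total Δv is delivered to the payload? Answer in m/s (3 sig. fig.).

Δv ≈ 6570 m/s

Ignition mass of stage 1 = 136,000+22,000 + 24,200+2,870 + 5,660 = 190,730 kg.
Stage 1: m₀ = 190,730 kg, m_f = 190,730 − 136,000 = 54,730 kg; Δv = 256×9.81×ln(3.485) = 2511.4×1.2484 ≈ 3135 m/s.
Stage 2: m₀ = 32,730 kg, m_f = 32,730 − 24,200 = 8,530 kg; Δv = 260×9.81×ln(3.837) = 2550.6×1.3447 ≈ 3430 m/s.
Total Δv = 3135 + 3430 = 6565 m/s.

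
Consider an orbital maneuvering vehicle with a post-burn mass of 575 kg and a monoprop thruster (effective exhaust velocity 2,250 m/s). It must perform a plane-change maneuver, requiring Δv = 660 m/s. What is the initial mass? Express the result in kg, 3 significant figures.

Rocket equation: m₀/m_f = exp(Δv / v_e) = exp(660 / 2250.0) = exp(0.2933) = 1.3409.
m₀ = m_f × 1.3409 = 575 × 1.3409 = 771.018 kg.

initial mass ≈ 771 kg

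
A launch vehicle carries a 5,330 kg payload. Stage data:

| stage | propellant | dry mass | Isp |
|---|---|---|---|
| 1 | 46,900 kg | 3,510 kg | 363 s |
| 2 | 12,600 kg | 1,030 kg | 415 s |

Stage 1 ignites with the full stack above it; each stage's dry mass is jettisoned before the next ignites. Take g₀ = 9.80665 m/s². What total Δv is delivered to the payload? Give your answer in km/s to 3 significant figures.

Ignition mass of stage 1 = 46,900+3,510 + 12,600+1,030 + 5,330 = 69,370 kg.
Stage 1: m₀ = 69,370 kg, m_f = 69,370 − 46,900 = 22,470 kg; Δv = 363×9.80665×ln(3.087) = 3559.8×1.1273 ≈ 4013 m/s.
Stage 2: m₀ = 18,960 kg, m_f = 18,960 − 12,600 = 6,360 kg; Δv = 415×9.80665×ln(2.981) = 4069.8×1.0923 ≈ 4445 m/s.
Total Δv = 4013 + 4445 = 8458 m/s.

Δv ≈ 8.46 km/s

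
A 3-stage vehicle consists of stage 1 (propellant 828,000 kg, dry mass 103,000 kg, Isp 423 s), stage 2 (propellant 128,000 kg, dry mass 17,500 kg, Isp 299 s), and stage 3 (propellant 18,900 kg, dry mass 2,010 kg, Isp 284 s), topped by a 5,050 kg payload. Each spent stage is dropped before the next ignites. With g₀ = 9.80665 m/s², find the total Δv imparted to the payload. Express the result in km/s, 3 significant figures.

Ignition mass of stage 1 = 828,000+103,000 + 128,000+17,500 + 18,900+2,010 + 5,050 = 1,102,460 kg.
Stage 1: m₀ = 1,102,460 kg, m_f = 1,102,460 − 828,000 = 274,460 kg; Δv = 423×9.80665×ln(4.017) = 4148.2×1.3905 ≈ 5768 m/s.
Stage 2: m₀ = 171,460 kg, m_f = 171,460 − 128,000 = 43,460 kg; Δv = 299×9.80665×ln(3.945) = 2932.2×1.3725 ≈ 4024 m/s.
Stage 3: m₀ = 25,960 kg, m_f = 25,960 − 18,900 = 7,060 kg; Δv = 284×9.80665×ln(3.677) = 2785.1×1.3021 ≈ 3626 m/s.
Total Δv = 5768 + 4024 + 3626 = 13418 m/s.

Δv ≈ 13.4 km/s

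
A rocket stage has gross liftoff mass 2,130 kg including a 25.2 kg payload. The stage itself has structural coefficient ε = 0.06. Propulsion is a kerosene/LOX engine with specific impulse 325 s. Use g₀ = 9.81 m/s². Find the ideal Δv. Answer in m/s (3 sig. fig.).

Δv ≈ 8430 m/s

Stage wet mass = m₀ − payload = 2,130 − 25.2 = 2,104.8 kg.
Stage dry mass = ε × stage wet mass = 0.06 × 2,104.8 = 126.288 kg.
Burnout mass m_f = stage dry + payload = 126.288 + 25.2 = 151.488 kg.
v_e = Isp · g₀ = 325 × 9.81 = 3188.2 m/s.
Δv = v_e · ln(2,130/151.488) = 3188.2 × ln(14.06) = 3188.2 × 2.6434 ≈ 8428 m/s.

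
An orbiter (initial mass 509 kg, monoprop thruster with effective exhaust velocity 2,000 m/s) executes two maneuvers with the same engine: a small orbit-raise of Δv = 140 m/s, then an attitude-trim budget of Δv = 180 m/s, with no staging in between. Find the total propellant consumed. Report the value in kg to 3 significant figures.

After the first burn: m = 509 × exp(−140/2000.0) = 509 × 0.93239 = 474.587 kg.
After the second burn: m = 474.587 × exp(−180/2000.0) = 474.587 × 0.91393 = 433.739 kg.
Total propellant = m₀ − m_final = 509 − 433.739 = 75.261 kg.

total propellant consumed ≈ 75.3 kg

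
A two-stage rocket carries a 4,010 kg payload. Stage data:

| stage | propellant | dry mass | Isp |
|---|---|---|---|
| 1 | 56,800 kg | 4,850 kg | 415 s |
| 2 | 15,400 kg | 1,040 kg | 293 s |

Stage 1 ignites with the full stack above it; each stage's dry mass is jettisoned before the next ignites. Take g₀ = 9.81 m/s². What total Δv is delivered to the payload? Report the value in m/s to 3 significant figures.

Δv ≈ 8810 m/s

Ignition mass of stage 1 = 56,800+4,850 + 15,400+1,040 + 4,010 = 82,100 kg.
Stage 1: m₀ = 82,100 kg, m_f = 82,100 − 56,800 = 25,300 kg; Δv = 415×9.81×ln(3.245) = 4071.2×1.1771 ≈ 4792 m/s.
Stage 2: m₀ = 20,450 kg, m_f = 20,450 − 15,400 = 5,050 kg; Δv = 293×9.81×ln(4.05) = 2874.3×1.3986 ≈ 4020 m/s.
Total Δv = 4792 + 4020 = 8812 m/s.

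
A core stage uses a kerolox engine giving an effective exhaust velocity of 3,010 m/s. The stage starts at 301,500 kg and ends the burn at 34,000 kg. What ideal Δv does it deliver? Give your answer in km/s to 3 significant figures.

From the ideal rocket equation, Δv = v_e · ln(m₀/m_f) = 3010.0 × ln(8.868) = 3010.0 × 2.1824 ≈ 6569.1 m/s.

Δv ≈ 6.57 km/s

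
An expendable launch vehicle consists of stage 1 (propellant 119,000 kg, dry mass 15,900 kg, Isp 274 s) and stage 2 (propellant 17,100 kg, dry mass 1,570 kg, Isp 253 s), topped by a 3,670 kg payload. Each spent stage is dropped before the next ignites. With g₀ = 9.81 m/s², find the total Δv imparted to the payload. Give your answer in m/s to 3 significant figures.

Ignition mass of stage 1 = 119,000+15,900 + 17,100+1,570 + 3,670 = 157,240 kg.
Stage 1: m₀ = 157,240 kg, m_f = 157,240 − 119,000 = 38,240 kg; Δv = 274×9.81×ln(4.112) = 2687.9×1.4139 ≈ 3800 m/s.
Stage 2: m₀ = 22,340 kg, m_f = 22,340 − 17,100 = 5,240 kg; Δv = 253×9.81×ln(4.263) = 2481.9×1.4501 ≈ 3599 m/s.
Total Δv = 3800 + 3599 = 7399 m/s.

Δv ≈ 7400 m/s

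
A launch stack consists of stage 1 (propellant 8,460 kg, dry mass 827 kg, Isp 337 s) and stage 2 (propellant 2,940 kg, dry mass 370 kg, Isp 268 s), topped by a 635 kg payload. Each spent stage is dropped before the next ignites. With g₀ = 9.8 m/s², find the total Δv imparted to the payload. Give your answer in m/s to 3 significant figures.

Δv ≈ 6960 m/s

Ignition mass of stage 1 = 8,460+827 + 2,940+370 + 635 = 13,232 kg.
Stage 1: m₀ = 13,232 kg, m_f = 13,232 − 8,460 = 4,772 kg; Δv = 337×9.8×ln(2.773) = 3302.6×1.0199 ≈ 3368 m/s.
Stage 2: m₀ = 3,945 kg, m_f = 3,945 − 2,940 = 1,005 kg; Δv = 268×9.8×ln(3.925) = 2626.4×1.3675 ≈ 3592 m/s.
Total Δv = 3368 + 3592 = 6960 m/s.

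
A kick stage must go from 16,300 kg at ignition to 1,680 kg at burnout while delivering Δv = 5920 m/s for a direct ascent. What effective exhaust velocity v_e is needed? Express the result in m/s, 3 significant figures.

v_e ≈ 2610 m/s

ln(m₀/m_f) = ln(16300/1680) = ln(9.702) = 2.2724.
v_e = Δv / ln(m₀/m_f) = 5920 / 2.2724 = 2605.2 m/s.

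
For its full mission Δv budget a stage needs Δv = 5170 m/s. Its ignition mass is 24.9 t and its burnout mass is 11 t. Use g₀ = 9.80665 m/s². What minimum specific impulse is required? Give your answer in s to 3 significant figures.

ln(m₀/m_f) = ln(24900/11000) = ln(2.264) = 0.8170.
v_e = Δv / ln(m₀/m_f) = 5170 / 0.8170 = 6328.2 m/s.
Isp = v_e / g₀ = 6328.2 / 9.80665 = 645.3 s.

Isp ≈ 645 s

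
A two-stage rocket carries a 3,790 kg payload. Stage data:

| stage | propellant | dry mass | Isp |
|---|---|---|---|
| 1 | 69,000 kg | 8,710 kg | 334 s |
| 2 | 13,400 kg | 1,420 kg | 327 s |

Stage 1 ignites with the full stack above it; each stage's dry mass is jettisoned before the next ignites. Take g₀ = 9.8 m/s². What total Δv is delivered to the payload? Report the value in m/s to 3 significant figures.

Δv ≈ 8200 m/s

Ignition mass of stage 1 = 69,000+8,710 + 13,400+1,420 + 3,790 = 96,320 kg.
Stage 1: m₀ = 96,320 kg, m_f = 96,320 − 69,000 = 27,320 kg; Δv = 334×9.8×ln(3.526) = 3273.2×1.2601 ≈ 4124 m/s.
Stage 2: m₀ = 18,610 kg, m_f = 18,610 − 13,400 = 5,210 kg; Δv = 327×9.8×ln(3.572) = 3204.6×1.2731 ≈ 4080 m/s.
Total Δv = 4124 + 4080 = 8204 m/s.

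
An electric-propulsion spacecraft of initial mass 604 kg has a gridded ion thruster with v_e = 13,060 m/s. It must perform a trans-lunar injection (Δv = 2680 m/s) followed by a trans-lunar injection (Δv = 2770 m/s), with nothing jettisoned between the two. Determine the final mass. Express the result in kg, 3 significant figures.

After the first burn: m = 604 × exp(−2680/13060.0) = 604 × 0.81448 = 491.946 kg.
After the second burn: m = 491.946 × exp(−2770/13060.0) = 491.946 × 0.80889 = 397.93 kg.

final mass ≈ 398 kg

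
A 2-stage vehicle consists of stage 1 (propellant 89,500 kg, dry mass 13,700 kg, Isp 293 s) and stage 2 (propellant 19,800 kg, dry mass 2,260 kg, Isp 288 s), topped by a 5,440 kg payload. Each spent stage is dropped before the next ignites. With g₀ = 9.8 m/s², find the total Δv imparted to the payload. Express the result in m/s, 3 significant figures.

Δv ≈ 6910 m/s

Ignition mass of stage 1 = 89,500+13,700 + 19,800+2,260 + 5,440 = 130,700 kg.
Stage 1: m₀ = 130,700 kg, m_f = 130,700 − 89,500 = 41,200 kg; Δv = 293×9.8×ln(3.172) = 2871.4×1.1545 ≈ 3315 m/s.
Stage 2: m₀ = 27,500 kg, m_f = 27,500 − 19,800 = 7,700 kg; Δv = 288×9.8×ln(3.571) = 2822.4×1.2730 ≈ 3593 m/s.
Total Δv = 3315 + 3593 = 6908 m/s.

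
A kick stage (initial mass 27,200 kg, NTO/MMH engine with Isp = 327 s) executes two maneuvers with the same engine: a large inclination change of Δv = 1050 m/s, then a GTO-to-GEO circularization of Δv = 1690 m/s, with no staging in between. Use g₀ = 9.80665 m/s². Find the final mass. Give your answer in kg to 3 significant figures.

v_e = Isp · g₀ = 327 × 9.80665 = 3206.8 m/s.
After the first burn: m = 27200 × exp(−1050/3206.8) = 27200 × 0.72077 = 19,604.9 kg.
After the second burn: m = 19,604.9 × exp(−1690/3206.8) = 19,604.9 × 0.59037 = 11,574.1 kg.

final mass ≈ 11600 kg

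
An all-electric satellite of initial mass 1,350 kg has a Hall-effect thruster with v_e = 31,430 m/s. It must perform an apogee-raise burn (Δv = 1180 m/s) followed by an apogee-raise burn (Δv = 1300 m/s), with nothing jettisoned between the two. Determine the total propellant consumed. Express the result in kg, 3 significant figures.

After the first burn: m = 1350 × exp(−1180/31430.0) = 1350 × 0.96315 = 1,300.25 kg.
After the second burn: m = 1,300.25 × exp(−1300/31430.0) = 1,300.25 × 0.95948 = 1,247.56 kg.
Total propellant = m₀ − m_final = 1350 − 1,247.56 = 102.44 kg.

total propellant consumed ≈ 102 kg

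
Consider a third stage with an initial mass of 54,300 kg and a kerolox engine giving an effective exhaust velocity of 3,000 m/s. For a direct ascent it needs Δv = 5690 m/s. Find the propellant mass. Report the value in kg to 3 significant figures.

By the Tsiolkovsky rocket equation, m₀/m_f = exp(Δv / v_e) = exp(5690 / 3000.0) = exp(1.8967) = 6.6636.
m_f = 54,300 / 6.6636 = 8,148.75 kg, so propellant = m₀ − m_f = 54,300 − 8,148.75 = 46,151.25 kg.

propellant mass ≈ 46200 kg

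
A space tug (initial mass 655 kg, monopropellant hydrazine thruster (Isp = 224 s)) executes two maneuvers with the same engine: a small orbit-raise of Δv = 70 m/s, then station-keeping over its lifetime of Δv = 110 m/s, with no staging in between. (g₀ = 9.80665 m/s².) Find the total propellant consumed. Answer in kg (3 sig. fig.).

total propellant consumed ≈ 51.5 kg

v_e = Isp · g₀ = 224 × 9.80665 = 2196.7 m/s.
After the first burn: m = 655 × exp(−70/2196.7) = 655 × 0.96864 = 634.459 kg.
After the second burn: m = 634.459 × exp(−110/2196.7) = 634.459 × 0.95116 = 603.472 kg.
Total propellant = m₀ − m_final = 655 − 603.472 = 51.528 kg.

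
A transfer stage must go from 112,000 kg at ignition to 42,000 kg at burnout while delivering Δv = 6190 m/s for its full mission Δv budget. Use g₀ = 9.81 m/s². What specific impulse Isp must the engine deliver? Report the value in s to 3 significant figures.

ln(m₀/m_f) = ln(112000/42000) = ln(2.667) = 0.9808.
v_e = Δv / ln(m₀/m_f) = 6190 / 0.9808 = 6311.0 m/s.
Isp = v_e / g₀ = 6311.0 / 9.81 = 643.3 s.

Isp ≈ 643 s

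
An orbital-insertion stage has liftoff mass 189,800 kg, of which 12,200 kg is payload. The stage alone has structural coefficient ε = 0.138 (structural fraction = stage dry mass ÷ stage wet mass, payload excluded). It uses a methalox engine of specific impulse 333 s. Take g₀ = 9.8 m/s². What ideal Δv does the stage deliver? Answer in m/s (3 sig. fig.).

Stage wet mass = m₀ − payload = 189,800 − 12,200 = 177,600 kg.
Stage dry mass = ε × stage wet mass = 0.138 × 177,600 = 24,508.8 kg.
Burnout mass m_f = stage dry + payload = 24,508.8 + 12,200 = 36,708.8 kg.
v_e = Isp · g₀ = 333 × 9.8 = 3263.4 m/s.
Using Δv = v_e ln(m₀/m_f): Δv = v_e · ln(189,800/36,708.8) = 3263.4 × ln(5.17) = 3263.4 × 1.6430 ≈ 5362 m/s.

Δv ≈ 5360 m/s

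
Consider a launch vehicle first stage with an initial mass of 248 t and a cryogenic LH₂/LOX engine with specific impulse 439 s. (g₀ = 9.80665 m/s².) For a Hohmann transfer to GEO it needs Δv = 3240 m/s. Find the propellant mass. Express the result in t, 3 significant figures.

propellant mass ≈ 131 t

v_e = Isp · g₀ = 439 × 9.80665 = 4305.1 m/s.
By the Tsiolkovsky rocket equation, m₀/m_f = exp(Δv / v_e) = exp(3240 / 4305.1) = exp(0.7526) = 2.1225.
m_f = 248 / 2.1225 = 116.843 t, so propellant = m₀ − m_f = 248 − 116.843 = 131.157 t.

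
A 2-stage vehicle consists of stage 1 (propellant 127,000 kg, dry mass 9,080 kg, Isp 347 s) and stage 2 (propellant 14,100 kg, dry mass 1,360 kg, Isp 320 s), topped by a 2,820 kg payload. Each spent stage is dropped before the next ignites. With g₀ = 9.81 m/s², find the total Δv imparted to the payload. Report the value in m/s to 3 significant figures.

Ignition mass of stage 1 = 127,000+9,080 + 14,100+1,360 + 2,820 = 154,360 kg.
Stage 1: m₀ = 154,360 kg, m_f = 154,360 − 127,000 = 27,360 kg; Δv = 347×9.81×ln(5.642) = 3404.1×1.7302 ≈ 5890 m/s.
Stage 2: m₀ = 18,280 kg, m_f = 18,280 − 14,100 = 4,180 kg; Δv = 320×9.81×ln(4.373) = 3139.2×1.4755 ≈ 4632 m/s.
Total Δv = 5890 + 4632 = 10522 m/s.

Δv ≈ 10500 m/s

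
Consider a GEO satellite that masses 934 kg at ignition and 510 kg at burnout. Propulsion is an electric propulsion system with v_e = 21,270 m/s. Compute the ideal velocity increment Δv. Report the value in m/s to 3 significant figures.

Δv = v_e · ln(m₀/m_f) = 21270.0 × ln(1.831) = 21270.0 × 0.6051 ≈ 12869.7 m/s.

Δv ≈ 12900 m/s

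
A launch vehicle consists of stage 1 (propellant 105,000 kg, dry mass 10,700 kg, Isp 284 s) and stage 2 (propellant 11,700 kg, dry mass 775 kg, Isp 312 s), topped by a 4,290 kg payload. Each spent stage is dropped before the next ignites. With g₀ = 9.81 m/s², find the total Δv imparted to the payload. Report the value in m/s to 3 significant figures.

Δv ≈ 8050 m/s

Ignition mass of stage 1 = 105,000+10,700 + 11,700+775 + 4,290 = 132,465 kg.
Stage 1: m₀ = 132,465 kg, m_f = 132,465 − 105,000 = 27,465 kg; Δv = 284×9.81×ln(4.823) = 2786.0×1.5734 ≈ 4384 m/s.
Stage 2: m₀ = 16,765 kg, m_f = 16,765 − 11,700 = 5,065 kg; Δv = 312×9.81×ln(3.31) = 3060.7×1.1969 ≈ 3663 m/s.
Total Δv = 4384 + 3663 = 8047 m/s.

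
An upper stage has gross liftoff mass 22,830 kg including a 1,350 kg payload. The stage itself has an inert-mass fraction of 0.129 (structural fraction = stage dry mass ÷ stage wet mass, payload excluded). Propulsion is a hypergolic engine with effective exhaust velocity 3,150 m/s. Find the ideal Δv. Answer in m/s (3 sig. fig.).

Δv ≈ 5390 m/s

Stage wet mass = m₀ − payload = 22,830 − 1,350 = 21,480 kg.
Stage dry mass = ε × stage wet mass = 0.129 × 21,480 = 2,770.92 kg.
Burnout mass m_f = stage dry + payload = 2,770.92 + 1,350 = 4,120.92 kg.
Δv = v_e · ln(22,830/4,120.92) = 3150.0 × ln(5.54) = 3150.0 × 1.7120 ≈ 5393 m/s.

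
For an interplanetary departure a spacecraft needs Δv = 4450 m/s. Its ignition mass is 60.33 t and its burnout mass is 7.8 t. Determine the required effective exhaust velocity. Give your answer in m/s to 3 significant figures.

ln(m₀/m_f) = ln(60330/7800) = ln(7.735) = 2.0457.
From the ideal rocket equation, v_e = Δv / ln(m₀/m_f) = 4450 / 2.0457 = 2175.3 m/s.

v_e ≈ 2180 m/s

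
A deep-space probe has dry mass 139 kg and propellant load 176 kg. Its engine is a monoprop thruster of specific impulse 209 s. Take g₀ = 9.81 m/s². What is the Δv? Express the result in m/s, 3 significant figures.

Δv ≈ 1680 m/s

v_e = Isp · g₀ = 209 × 9.81 = 2050.3 m/s.
m₀ = m_dry + m_prop = 139 + 176 = 315 kg.
Using Δv = v_e ln(m₀/m_f): Δv = v_e · ln(m₀/m_f) = 2050.3 × ln(2.266) = 2050.3 × 0.8181 ≈ 1677.3 m/s.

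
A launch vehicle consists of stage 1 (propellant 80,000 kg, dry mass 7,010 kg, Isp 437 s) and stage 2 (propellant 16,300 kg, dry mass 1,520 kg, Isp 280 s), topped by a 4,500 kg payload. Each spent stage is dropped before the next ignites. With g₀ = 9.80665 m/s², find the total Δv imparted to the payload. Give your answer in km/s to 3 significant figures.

Δv ≈ 9.24 km/s

Ignition mass of stage 1 = 80,000+7,010 + 16,300+1,520 + 4,500 = 109,330 kg.
Stage 1: m₀ = 109,330 kg, m_f = 109,330 − 80,000 = 29,330 kg; Δv = 437×9.80665×ln(3.728) = 4285.5×1.3158 ≈ 5639 m/s.
Stage 2: m₀ = 22,320 kg, m_f = 22,320 − 16,300 = 6,020 kg; Δv = 280×9.80665×ln(3.708) = 2745.9×1.3104 ≈ 3598 m/s.
Total Δv = 5639 + 3598 = 9237 m/s.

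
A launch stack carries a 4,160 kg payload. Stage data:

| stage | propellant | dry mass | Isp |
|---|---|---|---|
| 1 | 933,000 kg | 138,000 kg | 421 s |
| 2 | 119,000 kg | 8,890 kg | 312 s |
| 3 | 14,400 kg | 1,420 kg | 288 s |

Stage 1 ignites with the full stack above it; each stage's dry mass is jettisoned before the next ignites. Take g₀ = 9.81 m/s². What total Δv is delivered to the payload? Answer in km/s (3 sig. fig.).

Δv ≈ 14.6 km/s

Ignition mass of stage 1 = 933,000+138,000 + 119,000+8,890 + 14,400+1,420 + 4,160 = 1,218,870 kg.
Stage 1: m₀ = 1,218,870 kg, m_f = 1,218,870 − 933,000 = 285,870 kg; Δv = 421×9.81×ln(4.264) = 4130.0×1.4501 ≈ 5989 m/s.
Stage 2: m₀ = 147,870 kg, m_f = 147,870 − 119,000 = 28,870 kg; Δv = 312×9.81×ln(5.122) = 3060.7×1.6335 ≈ 5000 m/s.
Stage 3: m₀ = 19,980 kg, m_f = 19,980 − 14,400 = 5,580 kg; Δv = 288×9.81×ln(3.581) = 2825.3×1.2755 ≈ 3604 m/s.
Total Δv = 5989 + 5000 + 3604 = 14593 m/s.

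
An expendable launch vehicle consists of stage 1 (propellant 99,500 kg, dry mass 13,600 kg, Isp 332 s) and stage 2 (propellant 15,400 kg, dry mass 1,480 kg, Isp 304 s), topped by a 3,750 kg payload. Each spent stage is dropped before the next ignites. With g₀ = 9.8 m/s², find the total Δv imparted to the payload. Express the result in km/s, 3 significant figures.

Δv ≈ 8.52 km/s

Ignition mass of stage 1 = 99,500+13,600 + 15,400+1,480 + 3,750 = 133,730 kg.
Stage 1: m₀ = 133,730 kg, m_f = 133,730 − 99,500 = 34,230 kg; Δv = 332×9.8×ln(3.907) = 3253.6×1.3627 ≈ 4434 m/s.
Stage 2: m₀ = 20,630 kg, m_f = 20,630 − 15,400 = 5,230 kg; Δv = 304×9.8×ln(3.945) = 2979.2×1.3723 ≈ 4088 m/s.
Total Δv = 4434 + 4088 = 8522 m/s.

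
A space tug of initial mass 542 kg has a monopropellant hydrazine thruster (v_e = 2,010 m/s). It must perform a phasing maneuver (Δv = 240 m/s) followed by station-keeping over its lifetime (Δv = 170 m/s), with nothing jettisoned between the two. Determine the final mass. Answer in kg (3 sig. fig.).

After the first burn: m = 542 × exp(−240/2010.0) = 542 × 0.88745 = 480.998 kg.
After the second burn: m = 480.998 × exp(−170/2010.0) = 480.998 × 0.91890 = 441.989 kg.

final mass ≈ 442 kg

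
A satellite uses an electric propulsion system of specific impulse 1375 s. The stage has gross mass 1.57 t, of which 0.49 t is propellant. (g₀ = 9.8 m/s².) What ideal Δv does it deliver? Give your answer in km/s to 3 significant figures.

Δv ≈ 5.04 km/s

v_e = Isp · g₀ = 1375 × 9.8 = 13475.0 m/s.
m_f = m₀ − m_prop = 1.57 − 0.49 = 1.08 t.
Rocket equation: Δv = v_e · ln(m₀/m_f) = 13475.0 × ln(1.454) = 13475.0 × 0.3741 ≈ 5041.2 m/s.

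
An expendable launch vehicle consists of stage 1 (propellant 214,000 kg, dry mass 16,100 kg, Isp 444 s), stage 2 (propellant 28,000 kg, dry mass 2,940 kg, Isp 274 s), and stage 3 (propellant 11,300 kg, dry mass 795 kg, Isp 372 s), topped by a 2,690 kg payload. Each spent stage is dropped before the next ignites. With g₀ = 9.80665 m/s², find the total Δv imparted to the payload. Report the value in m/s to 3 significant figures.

Ignition mass of stage 1 = 214,000+16,100 + 28,000+2,940 + 11,300+795 + 2,690 = 275,825 kg.
Stage 1: m₀ = 275,825 kg, m_f = 275,825 − 214,000 = 61,825 kg; Δv = 444×9.80665×ln(4.461) = 4354.2×1.4955 ≈ 6511 m/s.
Stage 2: m₀ = 45,725 kg, m_f = 45,725 − 28,000 = 17,725 kg; Δv = 274×9.80665×ln(2.58) = 2687.0×0.9477 ≈ 2546 m/s.
Stage 3: m₀ = 14,785 kg, m_f = 14,785 − 11,300 = 3,485 kg; Δv = 372×9.80665×ln(4.242) = 3648.1×1.4451 ≈ 5272 m/s.
Total Δv = 6511 + 2546 + 5272 = 14329 m/s.

Δv ≈ 14300 m/s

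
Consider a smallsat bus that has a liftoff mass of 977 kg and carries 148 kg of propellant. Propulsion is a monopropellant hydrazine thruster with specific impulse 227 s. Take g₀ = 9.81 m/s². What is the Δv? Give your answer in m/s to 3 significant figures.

Δv ≈ 366 m/s

v_e = Isp · g₀ = 227 × 9.81 = 2226.9 m/s.
m_f = m₀ − m_prop = 977 − 148 = 829 kg.
Rocket equation: Δv = v_e · ln(m₀/m_f) = 2226.9 × ln(1.179) = 2226.9 × 0.1643 ≈ 365.8 m/s.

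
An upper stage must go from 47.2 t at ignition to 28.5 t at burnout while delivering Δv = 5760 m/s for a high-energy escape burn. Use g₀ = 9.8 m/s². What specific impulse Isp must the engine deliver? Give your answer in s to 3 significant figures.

Isp ≈ 1170 s

ln(m₀/m_f) = ln(47200/28500) = ln(1.656) = 0.5045.
From the ideal rocket equation, v_e = Δv / ln(m₀/m_f) = 5760 / 0.5045 = 11417.5 m/s.
Isp = v_e / g₀ = 11417.5 / 9.8 = 1165.0 s.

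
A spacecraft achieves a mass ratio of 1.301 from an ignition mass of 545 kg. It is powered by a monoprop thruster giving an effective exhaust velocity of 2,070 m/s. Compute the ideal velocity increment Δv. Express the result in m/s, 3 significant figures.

Δv ≈ 545 m/s

Δv = v_e · ln(1.301) = 2070.0 × 0.2631 ≈ 544.7 m/s.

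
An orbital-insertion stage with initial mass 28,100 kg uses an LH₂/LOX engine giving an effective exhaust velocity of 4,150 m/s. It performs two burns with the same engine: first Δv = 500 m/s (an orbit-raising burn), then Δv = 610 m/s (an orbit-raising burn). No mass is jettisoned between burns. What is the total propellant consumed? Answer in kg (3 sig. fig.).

After the first burn: m = 28100 × exp(−500/4150.0) = 28100 × 0.88649 = 24,910.4 kg.
After the second burn: m = 24,910.4 × exp(−610/4150.0) = 24,910.4 × 0.86330 = 21,505.1 kg.
Total propellant = m₀ − m_final = 28100 − 21,505.1 = 6,594.9 kg.

total propellant consumed ≈ 6590 kg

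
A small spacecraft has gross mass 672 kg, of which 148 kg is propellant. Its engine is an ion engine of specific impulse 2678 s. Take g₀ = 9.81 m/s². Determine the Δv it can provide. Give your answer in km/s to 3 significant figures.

v_e = Isp · g₀ = 2678 × 9.81 = 26271.2 m/s.
m_f = m₀ − m_prop = 672 − 148 = 524 kg.
From the ideal rocket equation, Δv = v_e · ln(m₀/m_f) = 26271.2 × ln(1.282) = 26271.2 × 0.2488 ≈ 6535.4 m/s.

Δv ≈ 6.54 km/s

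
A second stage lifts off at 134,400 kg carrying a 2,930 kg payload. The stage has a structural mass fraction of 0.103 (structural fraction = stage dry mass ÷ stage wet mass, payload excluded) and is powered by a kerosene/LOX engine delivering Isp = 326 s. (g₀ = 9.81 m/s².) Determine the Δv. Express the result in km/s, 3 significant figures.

Stage wet mass = m₀ − payload = 134,400 − 2,930 = 131,470 kg.
Stage dry mass = ε × stage wet mass = 0.103 × 131,470 = 13,541.4 kg.
Burnout mass m_f = stage dry + payload = 13,541.4 + 2,930 = 16,471.4 kg.
v_e = Isp · g₀ = 326 × 9.81 = 3198.1 m/s.
By the Tsiolkovsky rocket equation, Δv = v_e · ln(134,400/16,471.4) = 3198.1 × ln(8.16) = 3198.1 × 2.0992 ≈ 6713 m/s.

Δv ≈ 6.71 km/s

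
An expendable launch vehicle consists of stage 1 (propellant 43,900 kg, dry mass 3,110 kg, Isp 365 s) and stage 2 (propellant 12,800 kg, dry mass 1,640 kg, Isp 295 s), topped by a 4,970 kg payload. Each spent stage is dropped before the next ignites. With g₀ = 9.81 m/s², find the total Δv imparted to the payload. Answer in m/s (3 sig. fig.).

Ignition mass of stage 1 = 43,900+3,110 + 12,800+1,640 + 4,970 = 66,420 kg.
Stage 1: m₀ = 66,420 kg, m_f = 66,420 − 43,900 = 22,520 kg; Δv = 365×9.81×ln(2.949) = 3580.7×1.0816 ≈ 3873 m/s.
Stage 2: m₀ = 19,410 kg, m_f = 19,410 − 12,800 = 6,610 kg; Δv = 295×9.81×ln(2.936) = 2894.0×1.0772 ≈ 3117 m/s.
Total Δv = 3873 + 3117 = 6990 m/s.

Δv ≈ 6990 m/s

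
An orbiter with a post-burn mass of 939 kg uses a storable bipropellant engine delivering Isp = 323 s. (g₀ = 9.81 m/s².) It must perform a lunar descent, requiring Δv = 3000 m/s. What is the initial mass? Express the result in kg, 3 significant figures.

v_e = Isp · g₀ = 323 × 9.81 = 3168.6 m/s.
m₀/m_f = exp(Δv / v_e) = exp(3000 / 3168.6) = exp(0.9468) = 2.5774.
m₀ = m_f × 2.5774 = 939 × 2.5774 = 2,420.18 kg.

initial mass ≈ 2420 kg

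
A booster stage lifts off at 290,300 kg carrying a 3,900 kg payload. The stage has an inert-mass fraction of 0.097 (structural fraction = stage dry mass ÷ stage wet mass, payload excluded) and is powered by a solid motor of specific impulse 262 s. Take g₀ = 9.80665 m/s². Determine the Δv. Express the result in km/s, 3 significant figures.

Stage wet mass = m₀ − payload = 290,300 − 3,900 = 286,400 kg.
Stage dry mass = ε × stage wet mass = 0.097 × 286,400 = 27,780.8 kg.
Burnout mass m_f = stage dry + payload = 27,780.8 + 3,900 = 31,680.8 kg.
v_e = Isp · g₀ = 262 × 9.80665 = 2569.3 m/s.
By the Tsiolkovsky rocket equation, Δv = v_e · ln(290,300/31,680.8) = 2569.3 × ln(9.163) = 2569.3 × 2.2152 ≈ 5692 m/s.

Δv ≈ 5.69 km/s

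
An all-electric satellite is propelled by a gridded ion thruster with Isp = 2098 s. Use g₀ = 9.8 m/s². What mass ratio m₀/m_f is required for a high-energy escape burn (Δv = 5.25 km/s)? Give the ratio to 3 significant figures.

v_e = Isp · g₀ = 2098 × 9.8 = 20560.4 m/s.
From the ideal rocket equation, m₀/m_f = exp(Δv / v_e) = exp(5250 / 20560.4) = exp(0.2553) = 1.2909.

mass ratio ≈ 1.29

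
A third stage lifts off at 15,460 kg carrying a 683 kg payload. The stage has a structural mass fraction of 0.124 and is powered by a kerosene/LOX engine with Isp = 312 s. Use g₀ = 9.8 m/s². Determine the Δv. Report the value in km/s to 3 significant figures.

Stage wet mass = m₀ − payload = 15,460 − 683 = 14,777 kg.
Stage dry mass = ε × stage wet mass = 0.124 × 14,777 = 1,832.35 kg.
Burnout mass m_f = stage dry + payload = 1,832.35 + 683 = 2,515.35 kg.
v_e = Isp · g₀ = 312 × 9.8 = 3057.6 m/s.
From the ideal rocket equation, Δv = v_e · ln(15,460/2,515.35) = 3057.6 × ln(6.146) = 3057.6 × 1.8158 ≈ 5552 m/s.

Δv ≈ 5.55 km/s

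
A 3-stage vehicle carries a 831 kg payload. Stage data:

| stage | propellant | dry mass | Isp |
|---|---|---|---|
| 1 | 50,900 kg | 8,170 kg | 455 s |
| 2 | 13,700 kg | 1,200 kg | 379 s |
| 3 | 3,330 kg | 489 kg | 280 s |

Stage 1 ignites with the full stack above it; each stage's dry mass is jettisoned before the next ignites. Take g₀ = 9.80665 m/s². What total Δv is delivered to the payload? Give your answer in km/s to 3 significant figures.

Ignition mass of stage 1 = 50,900+8,170 + 13,700+1,200 + 3,330+489 + 831 = 78,620 kg.
Stage 1: m₀ = 78,620 kg, m_f = 78,620 − 50,900 = 27,720 kg; Δv = 455×9.80665×ln(2.836) = 4462.0×1.0425 ≈ 4652 m/s.
Stage 2: m₀ = 19,550 kg, m_f = 19,550 − 13,700 = 5,850 kg; Δv = 379×9.80665×ln(3.342) = 3716.7×1.2065 ≈ 4484 m/s.
Stage 3: m₀ = 4,650 kg, m_f = 4,650 − 3,330 = 1,320 kg; Δv = 280×9.80665×ln(3.523) = 2745.9×1.2592 ≈ 3458 m/s.
Total Δv = 4652 + 4484 + 3458 = 12594 m/s.

Δv ≈ 12.6 km/s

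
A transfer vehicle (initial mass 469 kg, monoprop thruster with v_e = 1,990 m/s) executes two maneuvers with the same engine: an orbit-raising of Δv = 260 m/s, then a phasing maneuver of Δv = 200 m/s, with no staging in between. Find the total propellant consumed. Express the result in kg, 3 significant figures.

After the first burn: m = 469 × exp(−260/1990.0) = 469 × 0.87752 = 411.557 kg.
After the second burn: m = 411.557 × exp(−200/1990.0) = 411.557 × 0.90438 = 372.204 kg.
Total propellant = m₀ − m_final = 469 − 372.204 = 96.796 kg.

total propellant consumed ≈ 96.8 kg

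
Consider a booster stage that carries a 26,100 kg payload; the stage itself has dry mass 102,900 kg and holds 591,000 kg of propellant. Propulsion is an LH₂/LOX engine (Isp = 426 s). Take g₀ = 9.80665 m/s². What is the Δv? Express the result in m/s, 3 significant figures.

v_e = Isp · g₀ = 426 × 9.80665 = 4177.6 m/s.
m₀ = payload + dry + propellant = 26,100 + 102,900 + 591,000 = 720,000 kg.
m_f = payload + dry = 26,100 + 102,900 = 129,000 kg.
By the Tsiolkovsky rocket equation, Δv = v_e · ln(m₀/m_f) = 4177.6 × ln(5.581) = 4177.6 × 1.7194 ≈ 7183.2 m/s.

Δv ≈ 7180 m/s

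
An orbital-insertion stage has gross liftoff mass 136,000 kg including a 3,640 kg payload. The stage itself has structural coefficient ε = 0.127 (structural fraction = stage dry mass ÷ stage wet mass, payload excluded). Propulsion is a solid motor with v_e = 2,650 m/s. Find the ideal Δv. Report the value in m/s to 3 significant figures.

Δv ≈ 5020 m/s

Stage wet mass = m₀ − payload = 136,000 − 3,640 = 132,360 kg.
Stage dry mass = ε × stage wet mass = 0.127 × 132,360 = 16,809.7 kg.
Burnout mass m_f = stage dry + payload = 16,809.7 + 3,640 = 20,449.7 kg.
Δv = v_e · ln(136,000/20,449.7) = 2650.0 × ln(6.65) = 2650.0 × 1.8947 ≈ 5021 m/s.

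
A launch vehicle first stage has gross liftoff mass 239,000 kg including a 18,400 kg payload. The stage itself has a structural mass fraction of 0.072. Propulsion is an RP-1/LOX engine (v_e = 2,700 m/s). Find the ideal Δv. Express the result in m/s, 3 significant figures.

Δv ≈ 5240 m/s

Stage wet mass = m₀ − payload = 239,000 − 18,400 = 220,600 kg.
Stage dry mass = ε × stage wet mass = 0.072 × 220,600 = 15,883.2 kg.
Burnout mass m_f = stage dry + payload = 15,883.2 + 18,400 = 34,283.2 kg.
Rocket equation: Δv = v_e · ln(239,000/34,283.2) = 2700.0 × ln(6.971) = 2700.0 × 1.9418 ≈ 5243 m/s.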